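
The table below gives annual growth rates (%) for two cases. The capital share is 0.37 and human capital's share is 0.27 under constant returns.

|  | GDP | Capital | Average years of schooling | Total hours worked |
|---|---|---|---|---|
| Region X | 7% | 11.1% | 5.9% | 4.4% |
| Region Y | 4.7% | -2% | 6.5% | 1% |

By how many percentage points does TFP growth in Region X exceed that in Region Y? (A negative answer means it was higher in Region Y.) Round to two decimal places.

-3.61 percentage points

Labor's share = 1 − 0.37 − 0.27 = 0.36.
Region X: TFP = 7 − 4.107 − 1.593 − 1.584 = -0.284%.
Region Y: TFP = 4.7 + 0.74 − 1.755 − 0.36 = 3.325%.
Difference = -0.284 − (3.325) = -3.609 pp.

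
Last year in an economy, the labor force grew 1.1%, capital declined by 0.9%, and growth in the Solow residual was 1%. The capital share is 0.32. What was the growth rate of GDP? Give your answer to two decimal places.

1.46%

Labor's share = 1 − 0.32 = 0.68.
Capital: 0.32 × (-0.9) = -0.288 pp.
The labor force: 0.68 × 1.1 = 0.748 pp.
Output growth = 1 + 0.46 = 1.46%.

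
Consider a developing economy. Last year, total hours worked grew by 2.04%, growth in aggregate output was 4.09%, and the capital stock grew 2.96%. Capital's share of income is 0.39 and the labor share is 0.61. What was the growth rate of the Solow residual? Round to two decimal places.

Labor's share = 1 − 0.39 = 0.61.
The capital stock: 0.39 × 2.96 = 1.1544 pp.
Total hours worked: 0.61 × 2.04 = 1.2444 pp.
TFP growth = 4.09 − 2.3988 = 1.6912%.

1.69%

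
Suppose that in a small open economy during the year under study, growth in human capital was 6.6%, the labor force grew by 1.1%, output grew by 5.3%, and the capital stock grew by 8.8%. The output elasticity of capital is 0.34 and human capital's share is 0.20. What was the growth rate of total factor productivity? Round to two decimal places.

Labor's share = 1 − 0.34 − 0.2 = 0.46.
The capital stock: 0.34 × 8.8 = 2.992 pp.
Human capital: 0.2 × 6.6 = 1.32 pp.
The labor force: 0.46 × 1.1 = 0.506 pp.
TFP growth = 5.3 − 4.818 = 0.482%.

0.48%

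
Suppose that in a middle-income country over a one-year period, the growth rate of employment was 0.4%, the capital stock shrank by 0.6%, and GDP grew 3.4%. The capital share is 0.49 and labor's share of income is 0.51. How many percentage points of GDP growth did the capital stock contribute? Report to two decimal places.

-0.29 percentage points

Contribution = share × growth = 0.49 × (-0.6) = -0.294 pp.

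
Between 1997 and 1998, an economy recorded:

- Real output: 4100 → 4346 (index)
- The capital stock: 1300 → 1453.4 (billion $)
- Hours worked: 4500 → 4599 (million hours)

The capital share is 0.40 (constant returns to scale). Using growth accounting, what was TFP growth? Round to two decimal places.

Real output growth = (4346 − 4100) / 4100 = 6%.
The capital stock growth = (1453.4 − 1300) / 1300 = 11.8%.
Hours worked growth = (4599 − 4500) / 4500 = 2.2%.
Labor's share = 1 − 0.4 = 0.6.
The capital stock: 0.4 × 11.8 = 4.72 pp.
Hours worked: 0.6 × 2.2 = 1.32 pp.
TFP growth = 6 − 6.04 = -0.04%.

-0.04%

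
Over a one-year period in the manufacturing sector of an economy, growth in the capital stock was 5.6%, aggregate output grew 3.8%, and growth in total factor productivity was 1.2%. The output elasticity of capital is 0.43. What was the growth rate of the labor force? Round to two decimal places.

0.34%

Labor's share = 1 − 0.43 = 0.57.
gY = gA + 0.43×5.6 + 0.57×g.
0.57×g = 3.8 − 1.2 − 2.408 = 0.192.
g = 0.192 / 0.57 = 0.3368%.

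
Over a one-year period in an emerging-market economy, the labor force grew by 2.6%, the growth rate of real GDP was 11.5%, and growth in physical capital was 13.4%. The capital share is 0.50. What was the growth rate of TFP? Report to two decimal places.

Labor's share = 1 − 0.5 = 0.5.
Physical capital: 0.5 × 13.4 = 6.7 pp.
The labor force: 0.5 × 2.6 = 1.3 pp.
TFP growth = 11.5 − 8 = 3.5%.

3.50%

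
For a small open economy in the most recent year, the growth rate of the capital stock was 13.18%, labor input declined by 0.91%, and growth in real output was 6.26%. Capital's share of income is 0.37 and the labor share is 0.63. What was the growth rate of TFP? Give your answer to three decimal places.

Labor's share = 1 − 0.37 = 0.63.
The capital stock: 0.37 × 13.18 = 4.8766 pp.
Labor input: 0.63 × (-0.91) = -0.5733 pp.
TFP growth = 6.26 − 4.3033 = 1.9567%.

1.957%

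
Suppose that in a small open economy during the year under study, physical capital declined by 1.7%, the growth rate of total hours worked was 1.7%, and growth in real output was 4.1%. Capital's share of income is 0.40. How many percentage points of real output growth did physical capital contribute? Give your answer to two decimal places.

-0.68 percentage points

Contribution = share × growth = 0.4 × (-1.7) = -0.68 pp.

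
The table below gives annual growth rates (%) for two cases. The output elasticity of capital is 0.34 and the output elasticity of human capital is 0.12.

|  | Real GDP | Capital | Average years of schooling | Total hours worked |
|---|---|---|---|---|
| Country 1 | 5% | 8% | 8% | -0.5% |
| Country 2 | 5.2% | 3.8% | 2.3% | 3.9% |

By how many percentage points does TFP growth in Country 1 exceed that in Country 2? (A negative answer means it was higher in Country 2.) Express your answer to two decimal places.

0.06 percentage points

Labor's share = 1 − 0.34 − 0.12 = 0.54.
Country 1: TFP = 5 − 2.72 − 0.96 + 0.27 = 1.59%.
Country 2: TFP = 5.2 − 1.292 − 0.276 − 2.106 = 1.526%.
Difference = 1.59 − (1.526) = 0.064 pp.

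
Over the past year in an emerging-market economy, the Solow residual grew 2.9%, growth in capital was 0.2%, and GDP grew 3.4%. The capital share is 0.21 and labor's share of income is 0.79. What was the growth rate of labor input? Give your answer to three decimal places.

Labor input grew 0.580%.

Labor's share = 1 − 0.21 = 0.79.
gY = gA + 0.21×0.2 + 0.79×g.
0.79×g = 3.4 − 2.9 − 0.042 = 0.458.
g = 0.458 / 0.79 = 0.57975%.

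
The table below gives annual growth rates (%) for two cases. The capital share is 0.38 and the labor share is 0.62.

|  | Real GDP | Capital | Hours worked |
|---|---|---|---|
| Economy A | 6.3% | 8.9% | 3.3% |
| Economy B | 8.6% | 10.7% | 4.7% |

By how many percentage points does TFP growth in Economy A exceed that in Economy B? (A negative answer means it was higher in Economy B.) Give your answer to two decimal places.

-0.75 percentage points

Labor's share = 1 − 0.38 = 0.62.
Economy A: TFP = 6.3 − 3.382 − 2.046 = 0.872%.
Economy B: TFP = 8.6 − 4.066 − 2.914 = 1.62%.
Difference = 0.872 − (1.62) = -0.748 pp.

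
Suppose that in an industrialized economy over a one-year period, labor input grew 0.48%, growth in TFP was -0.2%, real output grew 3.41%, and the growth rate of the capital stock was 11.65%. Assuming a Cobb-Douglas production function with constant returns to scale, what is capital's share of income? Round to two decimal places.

gY = gA + α·gK + (1−α)·gL, so gY − gA − gL = α(gK − gL).
3.41 + 0.2 − 0.48 = α × (11.65 − 0.48).
3.13 = 11.17 α, so α = 0.2802.

α = 0.28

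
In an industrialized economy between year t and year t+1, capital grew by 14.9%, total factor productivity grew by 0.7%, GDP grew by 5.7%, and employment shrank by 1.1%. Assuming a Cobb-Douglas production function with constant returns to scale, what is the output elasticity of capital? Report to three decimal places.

The output elasticity of capital is 0.381.

gY = gA + α·gK + (1−α)·gL, so gY − gA − gL = α(gK − gL).
5.7 − 0.7 + 1.1 = α × (14.9 − (-1.1)).
6.1 = 16 α, so α = 0.38125.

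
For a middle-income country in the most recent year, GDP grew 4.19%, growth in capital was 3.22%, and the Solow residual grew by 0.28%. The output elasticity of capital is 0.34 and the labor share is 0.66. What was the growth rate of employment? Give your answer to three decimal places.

Labor's share = 1 − 0.34 = 0.66.
gY = gA + 0.34×3.22 + 0.66×g.
0.66×g = 4.19 − 0.28 − 1.0948 = 2.8152.
g = 2.8152 / 0.66 = 4.26545%.

Employment growth was 4.265%.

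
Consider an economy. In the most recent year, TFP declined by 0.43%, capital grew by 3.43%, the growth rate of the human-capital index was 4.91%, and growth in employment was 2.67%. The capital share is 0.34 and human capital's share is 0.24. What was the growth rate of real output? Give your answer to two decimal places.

Labor's share = 1 − 0.34 − 0.24 = 0.42.
Capital: 0.34 × 3.43 = 1.1662 pp.
The human-capital index: 0.24 × 4.91 = 1.1784 pp.
Employment: 0.42 × 2.67 = 1.1214 pp.
Output growth = -0.43 + 3.466 = 3.036%.

3.04%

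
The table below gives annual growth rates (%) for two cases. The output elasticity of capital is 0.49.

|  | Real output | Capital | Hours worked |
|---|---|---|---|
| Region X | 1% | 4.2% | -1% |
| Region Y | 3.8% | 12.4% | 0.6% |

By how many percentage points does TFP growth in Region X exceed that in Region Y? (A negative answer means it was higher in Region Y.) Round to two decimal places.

2.03 percentage points

Labor's share = 1 − 0.49 = 0.51.
Region X: TFP = 1 − 2.058 + 0.51 = -0.548%.
Region Y: TFP = 3.8 − 6.076 − 0.306 = -2.582%.
Difference = -0.548 − (-2.582) = 2.034 pp.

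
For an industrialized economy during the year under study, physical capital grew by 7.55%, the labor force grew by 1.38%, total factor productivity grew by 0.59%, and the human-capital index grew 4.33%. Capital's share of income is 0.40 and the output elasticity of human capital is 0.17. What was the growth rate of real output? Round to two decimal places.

Labor's share = 1 − 0.4 − 0.17 = 0.43.
Physical capital: 0.4 × 7.55 = 3.02 pp.
The human-capital index: 0.17 × 4.33 = 0.7361 pp.
The labor force: 0.43 × 1.38 = 0.5934 pp.
Output growth = 0.59 + 4.3495 = 4.9395%.

4.94%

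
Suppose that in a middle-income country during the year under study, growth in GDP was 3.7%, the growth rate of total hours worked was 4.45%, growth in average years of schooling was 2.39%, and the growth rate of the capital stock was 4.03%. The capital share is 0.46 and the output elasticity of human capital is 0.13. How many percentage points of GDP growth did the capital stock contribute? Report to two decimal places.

1.85 percentage points

Contribution = share × growth = 0.46 × 4.03 = 1.8538 pp.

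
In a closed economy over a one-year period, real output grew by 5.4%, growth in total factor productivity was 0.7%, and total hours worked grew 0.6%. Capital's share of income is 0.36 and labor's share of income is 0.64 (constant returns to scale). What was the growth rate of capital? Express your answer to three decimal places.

Labor's share = 1 − 0.36 = 0.64.
gY = gA + 0.64×0.6 + 0.36×g.
0.36×g = 5.4 − 0.7 − 0.384 = 4.316.
g = 4.316 / 0.36 = 11.98889%.

11.989%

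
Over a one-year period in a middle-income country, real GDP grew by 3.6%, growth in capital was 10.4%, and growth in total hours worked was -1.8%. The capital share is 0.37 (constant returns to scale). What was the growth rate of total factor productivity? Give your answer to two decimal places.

0.89%

Labor's share = 1 − 0.37 = 0.63.
Capital: 0.37 × 10.4 = 3.848 pp.
Total hours worked: 0.63 × (-1.8) = -1.134 pp.
TFP growth = 3.6 − 2.714 = 0.886%.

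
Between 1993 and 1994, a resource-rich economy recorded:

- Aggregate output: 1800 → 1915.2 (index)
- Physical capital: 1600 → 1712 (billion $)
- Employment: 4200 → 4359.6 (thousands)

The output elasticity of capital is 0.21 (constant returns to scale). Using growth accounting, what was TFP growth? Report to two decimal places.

1.93%

Aggregate output growth = (1915.2 − 1800) / 1800 = 6.4%.
Physical capital growth = (1712 − 1600) / 1600 = 7%.
Employment growth = (4359.6 − 4200) / 4200 = 3.8%.
Labor's share = 1 − 0.21 = 0.79.
Physical capital: 0.21 × 7 = 1.47 pp.
Employment: 0.79 × 3.8 = 3.002 pp.
TFP growth = 6.4 − 4.472 = 1.928%.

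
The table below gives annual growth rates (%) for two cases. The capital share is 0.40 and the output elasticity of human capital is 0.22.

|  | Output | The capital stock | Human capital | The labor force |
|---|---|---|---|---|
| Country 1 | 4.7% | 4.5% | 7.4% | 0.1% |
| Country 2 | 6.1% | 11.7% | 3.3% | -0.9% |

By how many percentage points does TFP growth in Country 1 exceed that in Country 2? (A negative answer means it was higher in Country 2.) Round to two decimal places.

0.20 percentage points

Labor's share = 1 − 0.4 − 0.22 = 0.38.
Country 1: TFP = 4.7 − 1.8 − 1.628 − 0.038 = 1.234%.
Country 2: TFP = 6.1 − 4.68 − 0.726 + 0.342 = 1.036%.
Difference = 1.234 − (1.036) = 0.198 pp.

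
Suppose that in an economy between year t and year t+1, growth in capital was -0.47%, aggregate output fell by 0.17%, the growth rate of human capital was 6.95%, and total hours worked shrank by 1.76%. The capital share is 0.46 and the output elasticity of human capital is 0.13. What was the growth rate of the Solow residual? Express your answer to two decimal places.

Labor's share = 1 − 0.46 − 0.13 = 0.41.
Capital: 0.46 × (-0.47) = -0.2162 pp.
Human capital: 0.13 × 6.95 = 0.9035 pp.
Total hours worked: 0.41 × (-1.76) = -0.7216 pp.
TFP growth = -0.17 + 0.0343 = -0.1357%.

-0.14%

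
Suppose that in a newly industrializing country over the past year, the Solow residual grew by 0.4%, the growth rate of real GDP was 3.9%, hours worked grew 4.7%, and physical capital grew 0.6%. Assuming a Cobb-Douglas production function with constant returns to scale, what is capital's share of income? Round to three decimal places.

gY = gA + α·gK + (1−α)·gL, so gY − gA − gL = α(gK − gL).
3.9 − 0.4 − 4.7 = α × (0.6 − 4.7).
-1.2 = -4.1 α, so α = 0.29268.

α = 0.293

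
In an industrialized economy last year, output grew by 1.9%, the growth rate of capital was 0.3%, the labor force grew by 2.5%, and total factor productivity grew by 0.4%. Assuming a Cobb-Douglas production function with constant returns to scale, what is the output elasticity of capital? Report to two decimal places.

gY = gA + α·gK + (1−α)·gL, so gY − gA − gL = α(gK − gL).
1.9 − 0.4 − 2.5 = α × (0.3 − 2.5).
-1 = -2.2 α, so α = 0.4545.

0.45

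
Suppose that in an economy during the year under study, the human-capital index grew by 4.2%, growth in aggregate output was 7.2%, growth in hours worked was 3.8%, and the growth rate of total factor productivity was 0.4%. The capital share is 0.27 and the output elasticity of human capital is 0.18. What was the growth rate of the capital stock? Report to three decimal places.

The capital stock grew 14.644%.

Labor's share = 1 − 0.27 − 0.18 = 0.55.
gY = gA + 0.18×4.2 + 0.55×3.8 + 0.27×g.
0.27×g = 7.2 − 0.4 − 2.846 = 3.954.
g = 3.954 / 0.27 = 14.64444%.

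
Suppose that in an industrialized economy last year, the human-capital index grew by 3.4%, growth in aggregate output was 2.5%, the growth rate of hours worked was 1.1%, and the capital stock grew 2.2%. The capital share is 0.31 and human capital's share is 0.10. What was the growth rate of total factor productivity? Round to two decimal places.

Labor's share = 1 − 0.31 − 0.1 = 0.59.
The capital stock: 0.31 × 2.2 = 0.682 pp.
The human-capital index: 0.1 × 3.4 = 0.34 pp.
Hours worked: 0.59 × 1.1 = 0.649 pp.
TFP growth = 2.5 − 1.671 = 0.829%.

0.83%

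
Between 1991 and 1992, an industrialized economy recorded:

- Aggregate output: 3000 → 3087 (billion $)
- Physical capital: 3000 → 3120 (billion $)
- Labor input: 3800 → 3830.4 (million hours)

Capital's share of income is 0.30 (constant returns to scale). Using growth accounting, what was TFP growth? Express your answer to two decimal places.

Aggregate output growth = (3087 − 3000) / 3000 = 2.9%.
Physical capital growth = (3120 − 3000) / 3000 = 4%.
Labor input growth = (3830.4 − 3800) / 3800 = 0.8%.
Labor's share = 1 − 0.3 = 0.7.
Physical capital: 0.3 × 4 = 1.2 pp.
Labor input: 0.7 × 0.8 = 0.56 pp.
TFP growth = 2.9 − 1.76 = 1.14%.

1.14%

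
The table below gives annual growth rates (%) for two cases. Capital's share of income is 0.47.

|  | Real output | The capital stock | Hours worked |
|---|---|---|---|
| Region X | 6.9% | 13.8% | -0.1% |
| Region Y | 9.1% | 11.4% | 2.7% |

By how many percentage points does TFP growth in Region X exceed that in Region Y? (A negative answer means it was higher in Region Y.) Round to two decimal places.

-1.84 percentage points

Labor's share = 1 − 0.47 = 0.53.
Region X: TFP = 6.9 − 6.486 + 0.053 = 0.467%.
Region Y: TFP = 9.1 − 5.358 − 1.431 = 2.311%.
Difference = 0.467 − (2.311) = -1.844 pp.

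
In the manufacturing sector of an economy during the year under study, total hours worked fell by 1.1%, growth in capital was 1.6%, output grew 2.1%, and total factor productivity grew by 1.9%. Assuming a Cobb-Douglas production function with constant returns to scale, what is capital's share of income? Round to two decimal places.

gY = gA + α·gK + (1−α)·gL, so gY − gA − gL = α(gK − gL).
2.1 − 1.9 + 1.1 = α × (1.6 − (-1.1)).
1.3 = 2.7 α, so α = 0.4815.

α = 0.48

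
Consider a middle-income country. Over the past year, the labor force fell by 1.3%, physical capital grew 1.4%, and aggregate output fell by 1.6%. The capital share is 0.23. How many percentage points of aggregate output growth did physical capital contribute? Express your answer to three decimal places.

Contribution = share × growth = 0.23 × 1.4 = 0.322 pp.

0.322 percentage points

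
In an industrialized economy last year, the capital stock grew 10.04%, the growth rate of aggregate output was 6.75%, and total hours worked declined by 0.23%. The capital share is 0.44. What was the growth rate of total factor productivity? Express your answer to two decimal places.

Labor's share = 1 − 0.44 = 0.56.
The capital stock: 0.44 × 10.04 = 4.4176 pp.
Total hours worked: 0.56 × (-0.23) = -0.1288 pp.
TFP growth = 6.75 − 4.2888 = 2.4612%.

Total factor productivity grew 2.46%.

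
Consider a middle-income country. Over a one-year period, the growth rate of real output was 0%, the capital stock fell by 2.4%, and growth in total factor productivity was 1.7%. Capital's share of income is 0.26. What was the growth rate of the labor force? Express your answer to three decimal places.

-1.454%

Labor's share = 1 − 0.26 = 0.74.
gY = gA + 0.26×(-2.4) + 0.74×g.
0.74×g = 0 − 1.7 + 0.624 = -1.076.
g = -1.076 / 0.74 = -1.45405%.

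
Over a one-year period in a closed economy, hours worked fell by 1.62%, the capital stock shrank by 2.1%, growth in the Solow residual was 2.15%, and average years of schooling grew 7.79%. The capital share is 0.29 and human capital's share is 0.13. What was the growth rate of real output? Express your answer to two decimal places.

1.61%

Labor's share = 1 − 0.29 − 0.13 = 0.58.
The capital stock: 0.29 × (-2.1) = -0.609 pp.
Average years of schooling: 0.13 × 7.79 = 1.0127 pp.
Hours worked: 0.58 × (-1.62) = -0.9396 pp.
Output growth = 2.15 + (-0.5359) = 1.6141%.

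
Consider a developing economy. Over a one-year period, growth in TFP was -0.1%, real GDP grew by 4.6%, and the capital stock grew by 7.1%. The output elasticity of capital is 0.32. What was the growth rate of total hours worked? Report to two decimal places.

Total hours worked growth was 3.57%.

Labor's share = 1 − 0.32 = 0.68.
gY = gA + 0.32×7.1 + 0.68×g.
0.68×g = 4.6 + 0.1 − 2.272 = 2.428.
g = 2.428 / 0.68 = 3.5706%.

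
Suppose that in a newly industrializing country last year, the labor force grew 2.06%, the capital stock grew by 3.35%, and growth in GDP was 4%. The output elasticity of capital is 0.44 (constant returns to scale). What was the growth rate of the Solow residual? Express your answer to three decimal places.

Labor's share = 1 − 0.44 = 0.56.
The capital stock: 0.44 × 3.35 = 1.474 pp.
The labor force: 0.56 × 2.06 = 1.1536 pp.
TFP growth = 4 − 2.6276 = 1.3724%.

1.372%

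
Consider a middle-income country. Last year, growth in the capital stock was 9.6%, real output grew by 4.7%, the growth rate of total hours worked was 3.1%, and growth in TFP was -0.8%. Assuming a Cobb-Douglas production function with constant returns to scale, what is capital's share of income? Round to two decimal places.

Capital's share of income is 0.37.

gY = gA + α·gK + (1−α)·gL, so gY − gA − gL = α(gK − gL).
4.7 + 0.8 − 3.1 = α × (9.6 − 3.1).
2.4 = 6.5 α, so α = 0.3692.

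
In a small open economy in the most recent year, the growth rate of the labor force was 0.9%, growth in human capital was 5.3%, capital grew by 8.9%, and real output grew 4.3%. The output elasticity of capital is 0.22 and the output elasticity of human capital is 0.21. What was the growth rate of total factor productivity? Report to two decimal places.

Labor's share = 1 − 0.22 − 0.21 = 0.57.
Capital: 0.22 × 8.9 = 1.958 pp.
Human capital: 0.21 × 5.3 = 1.113 pp.
The labor force: 0.57 × 0.9 = 0.513 pp.
TFP growth = 4.3 − 3.584 = 0.716%.

Total factor productivity grew 0.72%.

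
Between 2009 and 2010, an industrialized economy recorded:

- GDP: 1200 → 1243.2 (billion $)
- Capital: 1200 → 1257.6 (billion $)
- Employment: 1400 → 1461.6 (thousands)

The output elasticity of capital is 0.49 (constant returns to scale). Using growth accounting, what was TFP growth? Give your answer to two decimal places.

-1.00%

GDP growth = (1243.2 − 1200) / 1200 = 3.6%.
Capital growth = (1257.6 − 1200) / 1200 = 4.8%.
Employment growth = (1461.6 − 1400) / 1400 = 4.4%.
Labor's share = 1 − 0.49 = 0.51.
Capital: 0.49 × 4.8 = 2.352 pp.
Employment: 0.51 × 4.4 = 2.244 pp.
TFP growth = 3.6 − 4.596 = -0.996%.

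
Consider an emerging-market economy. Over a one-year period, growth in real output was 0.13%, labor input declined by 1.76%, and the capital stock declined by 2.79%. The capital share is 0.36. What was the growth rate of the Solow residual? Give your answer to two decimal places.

Labor's share = 1 − 0.36 = 0.64.
The capital stock: 0.36 × (-2.79) = -1.0044 pp.
Labor input: 0.64 × (-1.76) = -1.1264 pp.
TFP growth = 0.13 + 2.1308 = 2.2608%.

The Solow residual grew 2.26%.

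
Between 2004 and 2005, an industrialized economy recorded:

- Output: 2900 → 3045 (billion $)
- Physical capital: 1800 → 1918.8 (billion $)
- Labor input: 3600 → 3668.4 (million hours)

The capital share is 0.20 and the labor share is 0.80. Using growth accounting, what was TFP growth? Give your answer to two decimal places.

Output growth = (3045 − 2900) / 2900 = 5%.
Physical capital growth = (1918.8 − 1800) / 1800 = 6.6%.
Labor input growth = (3668.4 − 3600) / 3600 = 1.9%.
Labor's share = 1 − 0.2 = 0.8.
Physical capital: 0.2 × 6.6 = 1.32 pp.
Labor input: 0.8 × 1.9 = 1.52 pp.
TFP growth = 5 − 2.84 = 2.16%.

TFP growth was 2.16%.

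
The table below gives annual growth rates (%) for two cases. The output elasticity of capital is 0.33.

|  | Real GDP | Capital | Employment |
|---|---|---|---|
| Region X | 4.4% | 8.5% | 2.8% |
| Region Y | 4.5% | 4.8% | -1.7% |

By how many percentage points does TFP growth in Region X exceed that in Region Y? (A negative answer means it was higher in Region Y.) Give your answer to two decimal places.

-4.34 percentage points

Labor's share = 1 − 0.33 = 0.67.
Region X: TFP = 4.4 − 2.805 − 1.876 = -0.281%.
Region Y: TFP = 4.5 − 1.584 + 1.139 = 4.055%.
Difference = -0.281 − (4.055) = -4.336 pp.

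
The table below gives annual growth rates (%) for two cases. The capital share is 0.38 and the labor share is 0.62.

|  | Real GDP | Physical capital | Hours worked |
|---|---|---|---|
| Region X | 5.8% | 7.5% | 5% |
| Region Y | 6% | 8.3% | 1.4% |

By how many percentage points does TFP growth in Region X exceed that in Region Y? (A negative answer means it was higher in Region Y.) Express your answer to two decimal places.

-2.13 percentage points

Labor's share = 1 − 0.38 = 0.62.
Region X: TFP = 5.8 − 2.85 − 3.1 = -0.15%.
Region Y: TFP = 6 − 3.154 − 0.868 = 1.978%.
Difference = -0.15 − (1.978) = -2.128 pp.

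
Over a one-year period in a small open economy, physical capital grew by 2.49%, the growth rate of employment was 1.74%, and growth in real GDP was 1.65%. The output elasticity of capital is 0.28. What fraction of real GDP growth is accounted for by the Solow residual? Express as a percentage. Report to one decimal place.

Labor's share = 1 − 0.28 = 0.72.
Physical capital: 0.28 × 2.49 = 0.6972 pp.
Employment: 0.72 × 1.74 = 1.2528 pp.
TFP growth = 1.65 − 1.95 = -0.3%.
TFP share of growth = -0.3 / 1.65 × 100 = -18.182%.

-18.2%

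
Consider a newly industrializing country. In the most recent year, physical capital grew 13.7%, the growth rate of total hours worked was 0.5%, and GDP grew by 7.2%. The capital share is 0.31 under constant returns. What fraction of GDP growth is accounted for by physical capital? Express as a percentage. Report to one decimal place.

Physical capital contributed 0.31 × 13.7 = 4.247 pp.
Share of growth = 4.247 / 7.2 × 100 = 58.986%.

59.0%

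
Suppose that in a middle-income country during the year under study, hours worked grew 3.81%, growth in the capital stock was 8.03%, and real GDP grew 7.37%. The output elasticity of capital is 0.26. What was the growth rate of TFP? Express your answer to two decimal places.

2.46%

Labor's share = 1 − 0.26 = 0.74.
The capital stock: 0.26 × 8.03 = 2.0878 pp.
Hours worked: 0.74 × 3.81 = 2.8194 pp.
TFP growth = 7.37 − 4.9072 = 2.4628%.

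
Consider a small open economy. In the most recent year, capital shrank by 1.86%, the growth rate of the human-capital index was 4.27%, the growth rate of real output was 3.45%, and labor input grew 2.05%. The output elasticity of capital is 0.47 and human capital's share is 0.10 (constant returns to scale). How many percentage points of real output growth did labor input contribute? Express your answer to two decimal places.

Labor's share = 1 − 0.47 − 0.1 = 0.43.
Contribution = share × growth = 0.43 × 2.05 = 0.8815 pp.

0.88 percentage points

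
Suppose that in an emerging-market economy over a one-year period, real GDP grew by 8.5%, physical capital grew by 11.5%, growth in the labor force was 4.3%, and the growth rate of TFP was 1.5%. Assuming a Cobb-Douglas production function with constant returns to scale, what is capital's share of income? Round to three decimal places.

Capital's share of income is 0.375.

gY = gA + α·gK + (1−α)·gL, so gY − gA − gL = α(gK − gL).
8.5 − 1.5 − 4.3 = α × (11.5 − 4.3).
2.7 = 7.2 α, so α = 0.375.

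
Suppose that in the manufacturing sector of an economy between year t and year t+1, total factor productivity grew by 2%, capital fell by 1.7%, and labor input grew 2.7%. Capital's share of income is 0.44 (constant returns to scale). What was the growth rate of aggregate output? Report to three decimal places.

Labor's share = 1 − 0.44 = 0.56.
Capital: 0.44 × (-1.7) = -0.748 pp.
Labor input: 0.56 × 2.7 = 1.512 pp.
Output growth = 2 + 0.764 = 2.764%.

2.764%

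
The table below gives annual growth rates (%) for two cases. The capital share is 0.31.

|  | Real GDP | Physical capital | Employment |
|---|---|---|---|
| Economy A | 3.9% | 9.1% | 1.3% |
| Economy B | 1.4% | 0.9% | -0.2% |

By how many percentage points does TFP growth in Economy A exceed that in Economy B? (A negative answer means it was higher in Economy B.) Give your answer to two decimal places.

-1.08 percentage points

Labor's share = 1 − 0.31 = 0.69.
Economy A: TFP = 3.9 − 2.821 − 0.897 = 0.182%.
Economy B: TFP = 1.4 − 0.279 + 0.138 = 1.259%.
Difference = 0.182 − (1.259) = -1.077 pp.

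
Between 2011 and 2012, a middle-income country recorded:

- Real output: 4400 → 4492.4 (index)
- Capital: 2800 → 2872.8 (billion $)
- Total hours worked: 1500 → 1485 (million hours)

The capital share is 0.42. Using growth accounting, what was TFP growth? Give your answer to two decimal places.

Real output growth = (4492.4 − 4400) / 4400 = 2.1%.
Capital growth = (2872.8 − 2800) / 2800 = 2.6%.
Total hours worked growth = (1485 − 1500) / 1500 = -1%.
Labor's share = 1 − 0.42 = 0.58.
Capital: 0.42 × 2.6 = 1.092 pp.
Total hours worked: 0.58 × (-1) = -0.58 pp.
TFP growth = 2.1 − 0.512 = 1.588%.

TFP grew 1.59%.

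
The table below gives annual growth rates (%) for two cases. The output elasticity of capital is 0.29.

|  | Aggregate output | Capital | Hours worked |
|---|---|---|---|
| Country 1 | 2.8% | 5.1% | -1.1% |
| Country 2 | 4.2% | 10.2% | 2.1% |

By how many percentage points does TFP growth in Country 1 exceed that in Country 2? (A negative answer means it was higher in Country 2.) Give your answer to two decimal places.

Labor's share = 1 − 0.29 = 0.71.
Country 1: TFP = 2.8 − 1.479 + 0.781 = 2.102%.
Country 2: TFP = 4.2 − 2.958 − 1.491 = -0.249%.
Difference = 2.102 − (-0.249) = 2.351 pp.

2.35 percentage points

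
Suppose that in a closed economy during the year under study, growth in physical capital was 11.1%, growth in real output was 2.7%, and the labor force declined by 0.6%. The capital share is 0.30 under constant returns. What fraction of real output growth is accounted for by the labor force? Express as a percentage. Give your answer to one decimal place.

Labor's share = 1 − 0.3 = 0.7.
The labor force contributed 0.7 × (-0.6) = -0.42 pp.
Share of growth = -0.42 / 2.7 × 100 = -15.556%.

-15.6%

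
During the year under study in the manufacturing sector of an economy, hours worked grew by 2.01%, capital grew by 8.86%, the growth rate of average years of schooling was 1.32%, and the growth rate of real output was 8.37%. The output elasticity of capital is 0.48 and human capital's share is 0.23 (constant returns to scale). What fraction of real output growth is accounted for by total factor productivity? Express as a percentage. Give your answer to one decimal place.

38.6%

Labor's share = 1 − 0.48 − 0.23 = 0.29.
Capital: 0.48 × 8.86 = 4.2528 pp.
Average years of schooling: 0.23 × 1.32 = 0.3036 pp.
Hours worked: 0.29 × 2.01 = 0.5829 pp.
TFP growth = 8.37 − 5.1393 = 3.2307%.
TFP share of growth = 3.2307 / 8.37 × 100 = 38.599%.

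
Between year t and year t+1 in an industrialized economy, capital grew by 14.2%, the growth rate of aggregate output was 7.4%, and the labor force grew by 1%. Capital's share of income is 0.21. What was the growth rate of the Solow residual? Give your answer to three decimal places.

Labor's share = 1 − 0.21 = 0.79.
Capital: 0.21 × 14.2 = 2.982 pp.
The labor force: 0.79 × 1 = 0.79 pp.
TFP growth = 7.4 − 3.772 = 3.628%.

3.628%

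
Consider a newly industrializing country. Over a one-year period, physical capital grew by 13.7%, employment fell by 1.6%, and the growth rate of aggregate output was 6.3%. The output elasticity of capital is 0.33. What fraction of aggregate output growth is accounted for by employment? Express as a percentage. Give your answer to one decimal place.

-17.0%

Labor's share = 1 − 0.33 = 0.67.
Employment contributed 0.67 × (-1.6) = -1.072 pp.
Share of growth = -1.072 / 6.3 × 100 = -17.016%.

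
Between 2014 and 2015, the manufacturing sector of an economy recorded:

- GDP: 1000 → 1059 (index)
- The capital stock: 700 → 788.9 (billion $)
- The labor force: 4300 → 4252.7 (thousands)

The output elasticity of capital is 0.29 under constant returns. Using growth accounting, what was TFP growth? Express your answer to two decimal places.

3.00%

GDP growth = (1059 − 1000) / 1000 = 5.9%.
The capital stock growth = (788.9 − 700) / 700 = 12.7%.
The labor force growth = (4252.7 − 4300) / 4300 = -1.1%.
Labor's share = 1 − 0.29 = 0.71.
The capital stock: 0.29 × 12.7 = 3.683 pp.
The labor force: 0.71 × (-1.1) = -0.781 pp.
TFP growth = 5.9 − 2.902 = 2.998%.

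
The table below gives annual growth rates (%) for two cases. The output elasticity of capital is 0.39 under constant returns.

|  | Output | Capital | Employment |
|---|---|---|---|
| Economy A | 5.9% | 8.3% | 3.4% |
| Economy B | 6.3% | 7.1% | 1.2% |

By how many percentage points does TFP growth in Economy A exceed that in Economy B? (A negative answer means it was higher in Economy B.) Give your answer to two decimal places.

Labor's share = 1 − 0.39 = 0.61.
Economy A: TFP = 5.9 − 3.237 − 2.074 = 0.589%.
Economy B: TFP = 6.3 − 2.769 − 0.732 = 2.799%.
Difference = 0.589 − (2.799) = -2.21 pp.

-2.21 percentage points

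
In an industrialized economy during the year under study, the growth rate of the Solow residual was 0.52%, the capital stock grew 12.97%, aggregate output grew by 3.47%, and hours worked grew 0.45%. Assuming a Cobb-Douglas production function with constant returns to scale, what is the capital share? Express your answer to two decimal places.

gY = gA + α·gK + (1−α)·gL, so gY − gA − gL = α(gK − gL).
3.47 − 0.52 − 0.45 = α × (12.97 − 0.45).
2.5 = 12.52 α, so α = 0.1997.

α = 0.20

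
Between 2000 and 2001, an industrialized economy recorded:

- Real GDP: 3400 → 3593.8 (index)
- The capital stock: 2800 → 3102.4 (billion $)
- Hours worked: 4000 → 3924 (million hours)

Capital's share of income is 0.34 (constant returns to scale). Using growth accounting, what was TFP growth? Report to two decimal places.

Real GDP growth = (3593.8 − 3400) / 3400 = 5.7%.
The capital stock growth = (3102.4 − 2800) / 2800 = 10.8%.
Hours worked growth = (3924 − 4000) / 4000 = -1.9%.
Labor's share = 1 − 0.34 = 0.66.
The capital stock: 0.34 × 10.8 = 3.672 pp.
Hours worked: 0.66 × (-1.9) = -1.254 pp.
TFP growth = 5.7 − 2.418 = 3.282%.

3.28%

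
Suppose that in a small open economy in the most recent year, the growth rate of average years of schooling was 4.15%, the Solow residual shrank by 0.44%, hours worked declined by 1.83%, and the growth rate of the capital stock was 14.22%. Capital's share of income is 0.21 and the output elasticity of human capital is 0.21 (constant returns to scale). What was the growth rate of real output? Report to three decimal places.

Labor's share = 1 − 0.21 − 0.21 = 0.58.
The capital stock: 0.21 × 14.22 = 2.9862 pp.
Average years of schooling: 0.21 × 4.15 = 0.8715 pp.
Hours worked: 0.58 × (-1.83) = -1.0614 pp.
Output growth = -0.44 + 2.7963 = 2.3563%.

2.356%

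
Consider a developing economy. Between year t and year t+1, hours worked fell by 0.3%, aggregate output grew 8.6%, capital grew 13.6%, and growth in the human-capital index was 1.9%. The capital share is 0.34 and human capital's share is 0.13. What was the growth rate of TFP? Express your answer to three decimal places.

TFP growth was 3.888%.

Labor's share = 1 − 0.34 − 0.13 = 0.53.
Capital: 0.34 × 13.6 = 4.624 pp.
The human-capital index: 0.13 × 1.9 = 0.247 pp.
Hours worked: 0.53 × (-0.3) = -0.159 pp.
TFP growth = 8.6 − 4.712 = 3.888%.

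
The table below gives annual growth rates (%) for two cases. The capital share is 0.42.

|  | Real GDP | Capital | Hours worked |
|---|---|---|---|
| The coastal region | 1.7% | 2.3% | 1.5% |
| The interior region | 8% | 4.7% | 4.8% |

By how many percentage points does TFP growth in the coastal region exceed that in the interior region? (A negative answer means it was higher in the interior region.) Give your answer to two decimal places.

-3.38 percentage points

Labor's share = 1 − 0.42 = 0.58.
The coastal region: TFP = 1.7 − 0.966 − 0.87 = -0.136%.
The interior region: TFP = 8 − 1.974 − 2.784 = 3.242%.
Difference = -0.136 − (3.242) = -3.378 pp.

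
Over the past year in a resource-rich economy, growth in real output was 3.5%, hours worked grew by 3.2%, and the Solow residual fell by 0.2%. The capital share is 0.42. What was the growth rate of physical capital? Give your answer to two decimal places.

Labor's share = 1 − 0.42 = 0.58.
gY = gA + 0.58×3.2 + 0.42×g.
0.42×g = 3.5 + 0.2 − 1.856 = 1.844.
g = 1.844 / 0.42 = 4.3905%.

4.39%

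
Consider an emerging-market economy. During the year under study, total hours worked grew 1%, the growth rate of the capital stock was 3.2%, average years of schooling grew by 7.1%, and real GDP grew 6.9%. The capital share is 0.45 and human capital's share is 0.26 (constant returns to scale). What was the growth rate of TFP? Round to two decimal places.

Labor's share = 1 − 0.45 − 0.26 = 0.29.
The capital stock: 0.45 × 3.2 = 1.44 pp.
Average years of schooling: 0.26 × 7.1 = 1.846 pp.
Total hours worked: 0.29 × 1 = 0.29 pp.
TFP growth = 6.9 − 3.576 = 3.324%.

TFP growth was 3.32%.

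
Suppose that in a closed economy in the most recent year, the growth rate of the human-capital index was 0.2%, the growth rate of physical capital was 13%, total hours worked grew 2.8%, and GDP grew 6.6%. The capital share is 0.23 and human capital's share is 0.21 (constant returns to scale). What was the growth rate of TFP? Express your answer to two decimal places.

Labor's share = 1 − 0.23 − 0.21 = 0.56.
Physical capital: 0.23 × 13 = 2.99 pp.
The human-capital index: 0.21 × 0.2 = 0.042 pp.
Total hours worked: 0.56 × 2.8 = 1.568 pp.
TFP growth = 6.6 − 4.6 = 2%.

TFP growth was 2.00%.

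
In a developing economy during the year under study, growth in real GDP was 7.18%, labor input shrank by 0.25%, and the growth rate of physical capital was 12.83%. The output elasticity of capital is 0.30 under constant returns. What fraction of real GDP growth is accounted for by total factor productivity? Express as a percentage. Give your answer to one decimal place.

Labor's share = 1 − 0.3 = 0.7.
Physical capital: 0.3 × 12.83 = 3.849 pp.
Labor input: 0.7 × (-0.25) = -0.175 pp.
TFP growth = 7.18 − 3.674 = 3.506%.
TFP share of growth = 3.506 / 7.18 × 100 = 48.83%.

Total factor productivity accounted for 48.8% of growth.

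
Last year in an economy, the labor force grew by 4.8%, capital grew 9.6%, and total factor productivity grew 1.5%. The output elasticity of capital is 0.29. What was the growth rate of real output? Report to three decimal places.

7.692%

Labor's share = 1 − 0.29 = 0.71.
Capital: 0.29 × 9.6 = 2.784 pp.
The labor force: 0.71 × 4.8 = 3.408 pp.
Output growth = 1.5 + 6.192 = 7.692%.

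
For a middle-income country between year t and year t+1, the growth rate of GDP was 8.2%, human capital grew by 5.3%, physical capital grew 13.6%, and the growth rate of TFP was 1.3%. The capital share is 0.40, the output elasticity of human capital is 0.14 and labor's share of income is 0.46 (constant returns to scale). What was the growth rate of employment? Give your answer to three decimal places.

1.561%

Labor's share = 1 − 0.4 − 0.14 = 0.46.
gY = gA + 0.4×13.6 + 0.14×5.3 + 0.46×g.
0.46×g = 8.2 − 1.3 − 6.182 = 0.718.
g = 0.718 / 0.46 = 1.56087%.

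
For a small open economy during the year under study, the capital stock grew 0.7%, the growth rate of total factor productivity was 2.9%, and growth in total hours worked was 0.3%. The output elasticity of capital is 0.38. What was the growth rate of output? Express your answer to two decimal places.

3.35%

Labor's share = 1 − 0.38 = 0.62.
The capital stock: 0.38 × 0.7 = 0.266 pp.
Total hours worked: 0.62 × 0.3 = 0.186 pp.
Output growth = 2.9 + 0.452 = 3.352%.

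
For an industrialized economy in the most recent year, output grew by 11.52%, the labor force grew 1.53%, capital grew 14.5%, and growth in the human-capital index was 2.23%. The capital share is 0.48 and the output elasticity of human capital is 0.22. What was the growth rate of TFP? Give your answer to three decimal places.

Labor's share = 1 − 0.48 − 0.22 = 0.3.
Capital: 0.48 × 14.5 = 6.96 pp.
The human-capital index: 0.22 × 2.23 = 0.4906 pp.
The labor force: 0.3 × 1.53 = 0.459 pp.
TFP growth = 11.52 − 7.9096 = 3.6104%.

TFP grew 3.610%.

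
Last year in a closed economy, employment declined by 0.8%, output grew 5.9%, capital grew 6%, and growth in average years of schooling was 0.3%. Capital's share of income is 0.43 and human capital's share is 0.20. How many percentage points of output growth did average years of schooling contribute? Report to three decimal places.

Contribution = share × growth = 0.2 × 0.3 = 0.06 pp.

0.060 percentage points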